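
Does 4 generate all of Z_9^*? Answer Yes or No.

φ(9) = φ(3^2) = 3·(3−1) = 6 = 2 · 3.
Test 4^(6/q) mod 9 for each prime factor q of 6:
4^3 ≡ 1 (mod 9)  [q = 2: ≡ 1 ✗]
4^2 ≡ 7 (mod 9)  [q = 3: ≢ 1 ✓]
4^3 ≡ 1 shows ord(4) | 3, strictly less than φ(9); not a primitive root.

No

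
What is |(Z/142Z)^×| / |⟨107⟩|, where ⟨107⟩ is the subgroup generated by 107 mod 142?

By Lagrange's theorem, ord_142(107) divides φ(142) = φ(2)·φ(71) = 1·70 = 70 = 2 · 5 · 7.
Divisors of 70: 1, 2, 5, 7, 10, 14, 35, 70.
Test each divisor d:
107^1 ≡ 107 (mod 142)
107^2 ≡ 89 (mod 142)
107^5 ≡ 91 (mod 142)
107^7 ≡ 5 (mod 142)
107^10 ≡ 45 (mod 142)
107^14 ≡ 25 (mod 142)
107^35 ≡ 1 (mod 142) ✓
Thus |⟨107⟩| = ord(107) = 35.
[(Z/142Z)^× : ⟨107⟩] = 70/35 = 2.

2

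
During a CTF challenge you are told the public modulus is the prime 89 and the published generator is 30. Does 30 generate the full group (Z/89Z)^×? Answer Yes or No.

Yes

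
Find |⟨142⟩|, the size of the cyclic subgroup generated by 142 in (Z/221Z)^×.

16

Since 142 ∈ (Z/221Z)^×, its order divides φ(221) = φ(13·17) = (13−1)·(17−1) = 12·16 = 192 = 2^6 · 3.
Divisors of 192: 1, 2, 3, 4, 6, 8, 12, 16, 24, 32, 48, 64, 96, 192.
Compute 142^d (mod 221) for the divisors d until we hit 1:
142^1 ≡ 142
142^2 ≡ 53
142^3 ≡ 12
142^4 ≡ 157
142^6 ≡ 144
142^8 ≡ 118
142^12 ≡ 183
142^16 ≡ 1
Therefore the multiplicative order of 142 modulo 221 is 16.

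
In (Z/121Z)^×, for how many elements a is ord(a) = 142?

φ(121) = φ(11^2) = 11·(11−1) = 110 = 2 · 5 · 11.
Since (Z/121Z)^× is cyclic of order 110, the number of elements of order d is φ(d) when d | 110 and 0 otherwise.
Since 142 ∤ 110, the count is 0.

0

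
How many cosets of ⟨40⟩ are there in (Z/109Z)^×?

The order of 40 must divide φ(109) = 109 − 1 = 108 = 2^2 · 3^3.
Divisors of 108: 1, 2, 3, 4, 6, 9, 12, 18, 27, 36, 54, 108.
Check 40^d mod 109 for each divisor in increasing order:
40^1 ≡ 40 (mod 109)
40^2 ≡ 74 (mod 109)
40^3 ≡ 17 (mod 109)
40^4 ≡ 26 (mod 109)
40^6 ≡ 71 (mod 109)
40^9 ≡ 8 (mod 109)
40^12 ≡ 27 (mod 109)
40^18 ≡ 64 (mod 109)
40^27 ≡ 76 (mod 109)
40^36 ≡ 63 (mod 109)
40^54 ≡ 108 (mod 109)
40^108 ≡ 1 (mod 109) ✓
Thus |⟨40⟩| = ord(40) = 108.
Index = |(Z/109Z)^×| / |⟨40⟩| = 108 / 108 = 1.

1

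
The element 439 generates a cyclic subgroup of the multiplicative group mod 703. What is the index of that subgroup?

18

By Lagrange's theorem, ord_703(439) divides φ(703) = φ(19·37) = (19−1)·(37−1) = 18·36 = 648 = 2^3 · 3^4.
Divisors of 648: 1, 2, 3, 4, 6, 8, 9, 12, 18, 24, 27, 36, 54, 72, 81, 108, 162, 216, 324, 648.
Evaluate successive powers at the divisors of 648:
439^1 ≡ 439 (mod 703)
439^2 ≡ 99 (mod 703)
439^3 ≡ 578 (mod 703)
439^4 ≡ 662 (mod 703)
439^6 ≡ 159 (mod 703)
439^8 ≡ 275 (mod 703)
439^9 ≡ 512 (mod 703)
439^12 ≡ 676 (mod 703)
439^18 ≡ 628 (mod 703)
439^24 ≡ 26 (mod 703)
439^27 ≡ 265 (mod 703)
439^36 ≡ 1 (mod 703) ✓
So ord_703(439) = 36, hence |⟨439⟩| = 36.
[(Z/703Z)^× : ⟨439⟩] = 648/36 = 18.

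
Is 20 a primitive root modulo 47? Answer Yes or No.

φ(47) = 47 − 1 = 46 = 2 · 23.
Test 20^(46/q) mod 47 for each prime factor q of 46:
20^23 ≡ 46 (mod 47)  [q = 2: ≢ 1 ✓]
20^2 ≡ 24 (mod 47)  [q = 23: ≢ 1 ✓]
All checks pass, so 20 has order 46 and is a primitive root modulo 47.

Yes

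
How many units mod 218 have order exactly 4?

φ(218) = φ(2)·φ(109) = 1·108 = 108 = 2^2 · 3^3.
Since (Z/218Z)^× is cyclic of order 108, the number of elements of order d is φ(d) when d | 108 and 0 otherwise.
4 = 2^2 divides 108, and φ(4) = 2.

2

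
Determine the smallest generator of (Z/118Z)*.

11

φ(118) = φ(2)·φ(59) = 1·58 = 58 = 2 · 29.
g is a primitive root iff g^(58/q) ≢ 1 (mod 118) for each prime q ∈ {2, 29}.
g = 2: gcd(2, 118) = 2 > 1, not a unit — skip.
g = 3: 3^29 ≡ 1 — hits 1, so not a primitive root.
g = 4: gcd(4, 118) = 2 > 1, not a unit — skip.
g = 5: 5^29 ≡ 1 — hits 1, so not a primitive root.
g = 6: gcd(6, 118) = 2 > 1, not a unit — skip.
g = 7: 7^29 ≡ 1 — hits 1, so not a primitive root.
g = 8: gcd(8, 118) = 2 > 1, not a unit — skip.
g = 9: 9^29 ≡ 1 — hits 1, so not a primitive root.
g = 10: gcd(10, 118) = 2 > 1, not a unit — skip.
g = 11: 11^29 ≡ 117; 11^2 ≡ 3 — none is 1, so 11 is a primitive root.
The smallest primitive root modulo 118 is 11.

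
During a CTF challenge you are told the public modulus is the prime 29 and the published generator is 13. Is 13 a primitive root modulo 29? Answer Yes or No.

No

φ(29) = 29 − 1 = 28 = 2^2 · 7.
It suffices to check that the order of 13 is not a proper divisor of 28: compute 13^(28/q) for q ∈ {2, 7}.
13^14 ≡ 1 (mod 29)  [q = 2: ≡ 1 ✗]
13^4 ≡ 25 (mod 29)  [q = 7: ≢ 1 ✓]
The check at q = 2 fails, so 13 generates a proper subgroup.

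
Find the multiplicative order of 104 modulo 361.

By Lagrange's theorem, ord_361(104) divides φ(361) = φ(19^2) = 19·(19−1) = 342 = 2 · 3^2 · 19.
Divisors of 342: 1, 2, 3, 6, 9, 18, 19, 38, 57, 114, 171, 342.
Check 104^d mod 361 for each divisor in increasing order:
104^1 ≡ 104
104^2 ≡ 347
104^3 ≡ 349
104^6 ≡ 144
104^9 ≡ 77
104^18 ≡ 153
104^19 ≡ 28
104^38 ≡ 62
104^57 ≡ 292
104^114 ≡ 68
104^171 ≡ 1
Hence ord(104) = 171.

171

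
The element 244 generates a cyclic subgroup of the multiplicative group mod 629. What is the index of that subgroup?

4

The order of 244 must divide φ(629) = φ(17·37) = (17−1)·(37−1) = 16·36 = 576 = 2^6 · 3^2.
Divisors of 576: 1, 2, 3, 4, 6, 8, 9, 12, 16, 18, 24, 32, 36, 48, 64, 72, 96, 144, 192, 288, 576.
Compute 244^d (mod 629) for the divisors d until we hit 1:
244^1 ≡ 244 (mod 629)
244^2 ≡ 410 (mod 629)
244^3 ≡ 29 (mod 629)
244^4 ≡ 157 (mod 629)
244^6 ≡ 212 (mod 629)
244^8 ≡ 118 (mod 629)
244^9 ≡ 487 (mod 629)
244^12 ≡ 285 (mod 629)
244^16 ≡ 86 (mod 629)
244^18 ≡ 36 (mod 629)
244^24 ≡ 84 (mod 629)
244^32 ≡ 477 (mod 629)
244^36 ≡ 38 (mod 629)
244^48 ≡ 137 (mod 629)
244^64 ≡ 460 (mod 629)
244^72 ≡ 186 (mod 629)
244^96 ≡ 528 (mod 629)
244^144 ≡ 1 (mod 629) ✓
So ord_629(244) = 144, hence |⟨244⟩| = 144.
Index = |(Z/629Z)^×| / |⟨244⟩| = 576 / 144 = 4.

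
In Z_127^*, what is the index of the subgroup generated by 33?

3

The order of 33 must divide φ(127) = 127 − 1 = 126 = 2 · 3^2 · 7.
Divisors of 126: 1, 2, 3, 6, 7, 9, 14, 18, 21, 42, 63, 126.
Test each divisor d:
33^1 ≡ 33 (mod 127)
33^2 ≡ 73 (mod 127)
33^3 ≡ 123 (mod 127)
33^6 ≡ 16 (mod 127)
33^7 ≡ 20 (mod 127)
33^9 ≡ 63 (mod 127)
33^14 ≡ 19 (mod 127)
33^18 ≡ 32 (mod 127)
33^21 ≡ 126 (mod 127)
33^42 ≡ 1 (mod 127) ✓
So ord_127(33) = 42, hence |⟨33⟩| = 42.
Index = |(Z/127Z)^×| / |⟨33⟩| = 126 / 42 = 3.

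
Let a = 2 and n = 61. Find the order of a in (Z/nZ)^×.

60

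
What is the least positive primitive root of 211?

2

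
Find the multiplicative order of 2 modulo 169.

Since 2 ∈ (Z/169Z)^×, its order divides φ(169) = φ(13^2) = 13·(13−1) = 156 = 2^2 · 3 · 13.
Divisors of 156: 1, 2, 3, 4, 6, 12, 13, 26, 39, 52, 78, 156.
Compute 2^d (mod 169) for the divisors d until we hit 1:
2^1 ≡ 2
2^2 ≡ 4
2^3 ≡ 8
2^4 ≡ 16
2^6 ≡ 64
2^12 ≡ 40
2^13 ≡ 80
2^26 ≡ 147
2^39 ≡ 99
2^52 ≡ 146
2^78 ≡ 168
2^156 ≡ 1
So ord_169(2) = 156.

156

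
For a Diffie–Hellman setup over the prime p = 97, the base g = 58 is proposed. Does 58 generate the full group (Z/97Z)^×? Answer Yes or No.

φ(97) = 97 − 1 = 96 = 2^5 · 3.
Test 58^(96/q) mod 97 for each prime factor q of 96:
58^48 ≡ 96 (mod 97)  [q = 2: ≢ 1 ✓]
58^32 ≡ 61 (mod 97)  [q = 3: ≢ 1 ✓]
Every test exponent gives a nontrivial residue, hence 58 generates the full group.

Yes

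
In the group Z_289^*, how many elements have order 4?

2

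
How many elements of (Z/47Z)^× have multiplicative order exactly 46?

22

φ(47) = 47 − 1 = 46 = 2 · 23.
Since (Z/47Z)^× is cyclic of order 46, the number of elements of order d is φ(d) when d | 46 and 0 otherwise.
46 = 2 · 23 divides 46, and φ(46) = 22.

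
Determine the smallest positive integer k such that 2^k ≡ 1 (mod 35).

12

By Lagrange's theorem, ord_35(2) divides φ(35) = φ(5·7) = (5−1)·(7−1) = 4·6 = 24 = 2^3 · 3.
Divisors of 24: 1, 2, 3, 4, 6, 8, 12, 24.
Test each divisor d:
2^1 ≡ 2 (mod 35)
2^2 ≡ 4 (mod 35)
2^3 ≡ 8 (mod 35)
2^4 ≡ 16 (mod 35)
2^6 ≡ 29 (mod 35)
2^8 ≡ 11 (mod 35)
2^12 ≡ 1 (mod 35) ✓
The smallest such exponent is 12, so the order of 2 is 12.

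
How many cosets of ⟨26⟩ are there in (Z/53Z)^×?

Since 26 ∈ (Z/53Z)^×, its order divides φ(53) = 53 − 1 = 52 = 2^2 · 13.
Divisors of 52: 1, 2, 4, 13, 26, 52.
Compute 26^d (mod 53) for the divisors d until we hit 1:
26^1 ≡ 26 (mod 53)
26^2 ≡ 40 (mod 53)
26^4 ≡ 10 (mod 53)
26^13 ≡ 30 (mod 53)
26^26 ≡ 52 (mod 53)
26^52 ≡ 1 (mod 53) ✓
Thus |⟨26⟩| = ord(26) = 52.
The index is φ(53) / ord(26) = 52 / 52 = 1.

1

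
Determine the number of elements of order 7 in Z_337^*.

6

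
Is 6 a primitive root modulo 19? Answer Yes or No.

No

φ(19) = 19 − 1 = 18 = 2 · 3^2.
It suffices to check that the order of 6 is not a proper divisor of 18: compute 6^(18/q) for q ∈ {2, 3}.
6^9 ≡ 1 (mod 19)  [q = 2: ≡ 1 ✗]
6^6 ≡ 11 (mod 19)  [q = 3: ≢ 1 ✓]
The check at q = 2 fails, so 6 generates a proper subgroup.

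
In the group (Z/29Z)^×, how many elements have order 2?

1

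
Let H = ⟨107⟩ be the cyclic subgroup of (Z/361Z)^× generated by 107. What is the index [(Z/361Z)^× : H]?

By Lagrange's theorem, ord_361(107) divides φ(361) = φ(19^2) = 19·(19−1) = 342 = 2 · 3^2 · 19.
Divisors of 342: 1, 2, 3, 6, 9, 18, 19, 38, 57, 114, 171, 342.
Evaluate successive powers at the divisors of 342:
107^1 ≡ 107
107^2 ≡ 258
107^3 ≡ 170
107^6 ≡ 20
107^9 ≡ 151
107^18 ≡ 58
107^19 ≡ 69
107^38 ≡ 68
107^57 ≡ 360
107^114 ≡ 1
The order of 107 is 114, so the subgroup it generates has 114 elements.
The index is φ(361) / ord(107) = 342 / 114 = 3.

3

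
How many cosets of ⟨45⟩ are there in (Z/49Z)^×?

1

Since 45 ∈ (Z/49Z)^×, its order divides φ(49) = φ(7^2) = 7·(7−1) = 42 = 2 · 3 · 7.
Divisors of 42: 1, 2, 3, 6, 7, 14, 21, 42.
Test each divisor d:
45^1 ≡ 45 (mod 49)
45^2 ≡ 16 (mod 49)
45^3 ≡ 34 (mod 49)
45^6 ≡ 29 (mod 49)
45^7 ≡ 31 (mod 49)
45^14 ≡ 30 (mod 49)
45^21 ≡ 48 (mod 49)
45^42 ≡ 1 (mod 49) ✓
The order of 45 is 42, so the subgroup it generates has 42 elements.
The index is φ(49) / ord(45) = 42 / 42 = 1.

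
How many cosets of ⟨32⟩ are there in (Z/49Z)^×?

2

By Lagrange's theorem, ord_49(32) divides φ(49) = φ(7^2) = 7·(7−1) = 42 = 2 · 3 · 7.
Divisors of 42: 1, 2, 3, 6, 7, 14, 21, 42.
Compute 32^d (mod 49) for the divisors d until we hit 1:
32^1 ≡ 32 (mod 49)
32^2 ≡ 44 (mod 49)
32^3 ≡ 36 (mod 49)
32^6 ≡ 22 (mod 49)
32^7 ≡ 18 (mod 49)
32^14 ≡ 30 (mod 49)
32^21 ≡ 1 (mod 49) ✓
So ord_49(32) = 21, hence |⟨32⟩| = 21.
The index is φ(49) / ord(32) = 42 / 21 = 2.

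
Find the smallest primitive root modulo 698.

φ(698) = φ(2)·φ(349) = 1·348 = 348 = 2^2 · 3 · 29.
Test candidates g = 2, 3, … against the prime factors q ∈ {2, 3, 29} of φ(698): g is a generator iff g^(348/q) ≢ 1 for every such q.
g = 2: gcd(2, 698) = 2 > 1, not a unit — skip.
g = 3: 3^174 ≡ 1 — hits 1, so not a primitive root.
g = 4: gcd(4, 698) = 2 > 1, not a unit — skip.
g = 5: 5^174 ≡ 1 — hits 1, so not a primitive root.
g = 6: gcd(6, 698) = 2 > 1, not a unit — skip.
g = 7: 7^174 ≡ 697; 7^116 ≡ 575; 7^12 ≡ 249 — none is 1, so 7 is a primitive root.
The smallest primitive root modulo 698 is 7.

7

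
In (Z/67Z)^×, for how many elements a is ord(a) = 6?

2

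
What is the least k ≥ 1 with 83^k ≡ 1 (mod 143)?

20

By Lagrange's theorem, ord_143(83) divides φ(143) = φ(11·13) = (11−1)·(13−1) = 10·12 = 120 = 2^3 · 3 · 5.
Divisors of 120: 1, 2, 3, 4, 5, 6, 8, 10, 12, 15, 20, 24, 30, 40, 60, 120.
Compute 83^d (mod 143) for the divisors d until we hit 1:
83^1 ≡ 83 (mod 143)
83^2 ≡ 25 (mod 143)
83^3 ≡ 73 (mod 143)
83^4 ≡ 53 (mod 143)
83^5 ≡ 109 (mod 143)
83^6 ≡ 38 (mod 143)
83^8 ≡ 92 (mod 143)
83^10 ≡ 12 (mod 143)
83^12 ≡ 14 (mod 143)
83^15 ≡ 21 (mod 143)
83^20 ≡ 1 (mod 143) ✓
Therefore the multiplicative order of 83 modulo 143 is 20.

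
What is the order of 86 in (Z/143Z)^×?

The order of 86 must divide φ(143) = φ(11·13) = (11−1)·(13−1) = 10·12 = 120 = 2^3 · 3 · 5.
Divisors of 120: 1, 2, 3, 4, 5, 6, 8, 10, 12, 15, 20, 24, 30, 40, 60, 120.
Check 86^d mod 143 for each divisor in increasing order:
86^1 ≡ 86
86^2 ≡ 103
86^3 ≡ 135
86^4 ≡ 27
86^5 ≡ 34
86^6 ≡ 64
86^8 ≡ 14
86^10 ≡ 12
86^12 ≡ 92
86^15 ≡ 122
86^20 ≡ 1
The smallest such exponent is 20, so the order of 86 is 20.

20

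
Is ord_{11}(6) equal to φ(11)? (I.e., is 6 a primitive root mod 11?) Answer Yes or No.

Yes

φ(11) = 11 − 1 = 10 = 2 · 5.
An element g generates (Z/11Z)^× iff g^(10/q) ≢ 1 (mod 11) for each prime q ∈ {2, 5}.
6^5 ≡ 10 (mod 11)  [q = 2: ≢ 1 ✓]
6^2 ≡ 3 (mod 11)  [q = 5: ≢ 1 ✓]
All checks pass, so 6 has order 10 and is a primitive root modulo 11.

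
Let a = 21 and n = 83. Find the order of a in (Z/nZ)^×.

41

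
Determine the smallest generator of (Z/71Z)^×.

7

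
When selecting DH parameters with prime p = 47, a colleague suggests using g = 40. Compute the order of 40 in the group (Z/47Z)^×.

46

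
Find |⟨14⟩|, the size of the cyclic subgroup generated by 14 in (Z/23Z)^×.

22

Since 14 ∈ (Z/23Z)^×, its order divides φ(23) = 23 − 1 = 22 = 2 · 11.
Divisors of 22: 1, 2, 11, 22.
Check 14^d mod 23 for each divisor in increasing order:
14^1 ≡ 14 (mod 23)
14^2 ≡ 12 (mod 23)
14^11 ≡ 22 (mod 23)
14^22 ≡ 1 (mod 23) ✓
Hence ord(14) = 22.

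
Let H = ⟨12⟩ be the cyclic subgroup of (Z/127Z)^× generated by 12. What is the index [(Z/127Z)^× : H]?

By Lagrange's theorem, ord_127(12) divides φ(127) = 127 − 1 = 126 = 2 · 3^2 · 7.
Divisors of 126: 1, 2, 3, 6, 7, 9, 14, 18, 21, 42, 63, 126.
Test each divisor d:
12^1 ≡ 12
12^2 ≡ 17
12^3 ≡ 77
12^6 ≡ 87
12^7 ≡ 28
12^9 ≡ 95
12^14 ≡ 22
12^18 ≡ 8
12^21 ≡ 108
12^42 ≡ 107
12^63 ≡ 126
12^126 ≡ 1
Thus |⟨12⟩| = ord(12) = 126.
Index = |(Z/127Z)^×| / |⟨12⟩| = 126 / 126 = 1.

1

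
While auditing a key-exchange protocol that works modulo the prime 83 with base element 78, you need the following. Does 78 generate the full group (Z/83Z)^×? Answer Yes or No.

No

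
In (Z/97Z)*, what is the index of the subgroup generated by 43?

Since 43 ∈ (Z/97Z)^×, its order divides φ(97) = 97 − 1 = 96 = 2^5 · 3.
Divisors of 96: 1, 2, 3, 4, 6, 8, 12, 16, 24, 32, 48, 96.
Test each divisor d:
43^1 ≡ 43 (mod 97)
43^2 ≡ 6 (mod 97)
43^3 ≡ 64 (mod 97)
43^4 ≡ 36 (mod 97)
43^6 ≡ 22 (mod 97)
43^8 ≡ 35 (mod 97)
43^12 ≡ 96 (mod 97)
43^16 ≡ 61 (mod 97)
43^24 ≡ 1 (mod 97) ✓
So ord_97(43) = 24, hence |⟨43⟩| = 24.
The index is φ(97) / ord(43) = 96 / 24 = 4.

4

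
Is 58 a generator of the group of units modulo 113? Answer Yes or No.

φ(113) = 113 − 1 = 112 = 2^4 · 7.
58 is a primitive root mod 113 iff 58^(φ(113)/q) ≢ 1 for every prime q | φ(113), i.e. q ∈ {2, 7}.
58^56 ≡ 112 (mod 113)  [q = 2: ≢ 1 ✓]
58^16 ≡ 16 (mod 113)  [q = 7: ≢ 1 ✓]
All checks pass, so 58 has order 112 and is a primitive root modulo 113.

Yes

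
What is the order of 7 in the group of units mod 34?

16

ord(7) | φ(34) = φ(2)·φ(17) = 1·16 = 16 = 2^4.
Divisors of 16: 1, 2, 4, 8, 16.
Compute 7^d (mod 34) for the divisors d until we hit 1:
7^1 ≡ 7
7^2 ≡ 15
7^4 ≡ 21
7^8 ≡ 33
7^16 ≡ 1
The smallest such exponent is 16, so the order of 7 is 16.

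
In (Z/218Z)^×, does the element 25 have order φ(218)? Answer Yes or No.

No

φ(218) = φ(2)·φ(109) = 1·108 = 108 = 2^2 · 3^3.
Test 25^(108/q) mod 218 for each prime factor q of 108:
25^54 ≡ 1 (mod 218)  [q = 2: ≡ 1 ✗]
25^36 ≡ 45 (mod 218)  [q = 3: ≢ 1 ✓]
Since 25^54 ≡ 1, the order of 25 divides 54 < 108, so 25 is not a primitive root.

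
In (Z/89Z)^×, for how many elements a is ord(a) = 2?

1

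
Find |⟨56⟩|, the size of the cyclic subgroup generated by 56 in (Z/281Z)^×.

140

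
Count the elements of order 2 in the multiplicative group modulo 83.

1

φ(83) = 83 − 1 = 82 = 2 · 41.
In a cyclic group of order 82, there are φ(d) elements of order d for each divisor d of 82, and zero for non-divisors.
2 | 82, and φ(2) = 2 − 1 = 1.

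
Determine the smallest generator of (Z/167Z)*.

5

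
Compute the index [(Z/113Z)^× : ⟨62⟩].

2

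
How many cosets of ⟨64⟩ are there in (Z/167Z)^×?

2

Since 64 ∈ (Z/167Z)^×, its order divides φ(167) = 167 − 1 = 166 = 2 · 83.
Divisors of 166: 1, 2, 83, 166.
Test each divisor d:
64^1 ≡ 64
64^2 ≡ 88
64^83 ≡ 1
Thus |⟨64⟩| = ord(64) = 83.
[(Z/167Z)^× : ⟨64⟩] = 166/83 = 2.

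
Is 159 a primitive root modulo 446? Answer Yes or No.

No

φ(446) = φ(2)·φ(223) = 1·222 = 222 = 2 · 3 · 37.
An element g generates (Z/446Z)^× iff g^(222/q) ≢ 1 (mod 446) for each prime q ∈ {2, 3, 37}.
159^111 ≡ 445 (mod 446)  [q = 2: ≢ 1 ✓]
159^74 ≡ 1 (mod 446)  [q = 3: ≡ 1 ✗]
159^6 ≡ 335 (mod 446)  [q = 37: ≢ 1 ✓]
159^74 ≡ 1 shows ord(159) | 74, strictly less than φ(446); not a primitive root.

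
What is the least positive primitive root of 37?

2

φ(37) = 37 − 1 = 36 = 2^2 · 3^2.
g is a primitive root iff g^(36/q) ≢ 1 (mod 37) for each prime q ∈ {2, 3}.
g = 2: 2^18 ≡ 36; 2^12 ≡ 26 — none is 1, so 2 is a primitive root.
The smallest primitive root modulo 37 is 2.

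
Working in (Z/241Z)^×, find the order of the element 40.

20

The order of 40 must divide φ(241) = 241 − 1 = 240 = 2^4 · 3 · 5.
Divisors of 240: 1, 2, 3, 4, 5, 6, 8, 10, 12, 15, 16, 20, 24, 30, 40, 48, 60, 80, 120, 240.
Evaluate successive powers at the divisors of 240:
40^1 ≡ 40 (mod 241)
40^2 ≡ 154 (mod 241)
40^3 ≡ 135 (mod 241)
40^4 ≡ 98 (mod 241)
40^5 ≡ 64 (mod 241)
40^6 ≡ 150 (mod 241)
40^8 ≡ 205 (mod 241)
40^10 ≡ 240 (mod 241)
40^12 ≡ 87 (mod 241)
40^15 ≡ 177 (mod 241)
40^16 ≡ 91 (mod 241)
40^20 ≡ 1 (mod 241) ✓
Hence ord(40) = 20.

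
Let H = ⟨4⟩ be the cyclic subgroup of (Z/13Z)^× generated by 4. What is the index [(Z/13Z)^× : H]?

Since 4 ∈ (Z/13Z)^×, its order divides φ(13) = 13 − 1 = 12 = 2^2 · 3.
Divisors of 12: 1, 2, 3, 4, 6, 12.
Compute 4^d (mod 13) for the divisors d until we hit 1:
4^1 ≡ 4 (mod 13)
4^2 ≡ 3 (mod 13)
4^3 ≡ 12 (mod 13)
4^4 ≡ 9 (mod 13)
4^6 ≡ 1 (mod 13) ✓
So ord_13(4) = 6, hence |⟨4⟩| = 6.
Index = |(Z/13Z)^×| / |⟨4⟩| = 12 / 6 = 2.

2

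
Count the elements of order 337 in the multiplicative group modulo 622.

0

φ(622) = φ(2)·φ(311) = 1·310 = 310 = 2 · 5 · 31.
(Z/622Z)^× is cyclic (|G| = 310); a cyclic group of order m has exactly φ(d) elements of each order d | m, and none otherwise.
Since 337 ∤ 310, the count is 0.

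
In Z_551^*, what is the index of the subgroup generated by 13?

Since 13 ∈ (Z/551Z)^×, its order divides φ(551) = φ(19·29) = (19−1)·(29−1) = 18·28 = 504 = 2^3 · 3^2 · 7.
Divisors of 504: 1, 2, 3, 4, 6, 7, 8, 9, 12, 14, 18, 21, 24, 28, 36, 42, 56, 63, 72, 84, 126, 168, 252, 504.
Evaluate successive powers at the divisors of 504:
13^1 ≡ 13 (mod 551)
13^2 ≡ 169 (mod 551)
13^3 ≡ 544 (mod 551)
13^4 ≡ 460 (mod 551)
13^6 ≡ 49 (mod 551)
13^7 ≡ 86 (mod 551)
13^8 ≡ 16 (mod 551)
13^9 ≡ 208 (mod 551)
13^12 ≡ 197 (mod 551)
13^14 ≡ 233 (mod 551)
13^18 ≡ 286 (mod 551)
13^21 ≡ 202 (mod 551)
13^24 ≡ 239 (mod 551)
13^28 ≡ 291 (mod 551)
13^36 ≡ 248 (mod 551)
13^42 ≡ 30 (mod 551)
13^56 ≡ 378 (mod 551)
13^63 ≡ 550 (mod 551)
13^72 ≡ 343 (mod 551)
13^84 ≡ 349 (mod 551)
13^126 ≡ 1 (mod 551) ✓
So ord_551(13) = 126, hence |⟨13⟩| = 126.
The index is φ(551) / ord(13) = 504 / 126 = 4.

4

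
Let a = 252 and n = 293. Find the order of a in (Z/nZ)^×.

292

By Lagrange's theorem, ord_293(252) divides φ(293) = 293 − 1 = 292 = 2^2 · 73.
Divisors of 292: 1, 2, 4, 73, 146, 292.
Test each divisor d:
252^1 ≡ 252 (mod 293)
252^2 ≡ 216 (mod 293)
252^4 ≡ 69 (mod 293)
252^73 ≡ 138 (mod 293)
252^146 ≡ 292 (mod 293)
252^292 ≡ 1 (mod 293) ✓
Hence ord(252) = 292.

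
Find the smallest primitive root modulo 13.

2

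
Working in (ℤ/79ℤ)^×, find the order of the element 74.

78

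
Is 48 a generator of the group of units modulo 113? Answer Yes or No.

No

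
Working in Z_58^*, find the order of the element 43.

28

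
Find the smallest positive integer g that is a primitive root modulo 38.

3

φ(38) = φ(2)·φ(19) = 1·18 = 18 = 2 · 3^2.
Test candidates g = 2, 3, … against the prime factors q ∈ {2, 3} of φ(38): g is a generator iff g^(18/q) ≢ 1 for every such q.
g = 2: gcd(2, 38) = 2 > 1, not a unit — skip.
g = 3: 3^9 ≡ 37; 3^6 ≡ 7 — none is 1, so 3 is a primitive root.
So 3 is the smallest generator of (Z/38Z)^×.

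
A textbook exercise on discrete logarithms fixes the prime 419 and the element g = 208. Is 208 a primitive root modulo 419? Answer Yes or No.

φ(419) = 419 − 1 = 418 = 2 · 11 · 19.
It suffices to check that the order of 208 is not a proper divisor of 418: compute 208^(418/q) for q ∈ {2, 11, 19}.
208^209 ≡ 1 (mod 419)  [q = 2: ≡ 1 ✗]
208^38 ≡ 1 (mod 419)  [q = 11: ≡ 1 ✗]
208^22 ≡ 49 (mod 419)  [q = 19: ≢ 1 ✓]
The check at q = 2 fails, so 208 generates a proper subgroup.

No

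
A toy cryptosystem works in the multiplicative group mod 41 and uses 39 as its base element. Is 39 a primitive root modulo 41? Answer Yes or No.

φ(41) = 41 − 1 = 40 = 2^3 · 5.
An element g generates (Z/41Z)^× iff g^(40/q) ≢ 1 (mod 41) for each prime q ∈ {2, 5}.
39^20 ≡ 1 (mod 41)  [q = 2: ≡ 1 ✗]
39^8 ≡ 10 (mod 41)  [q = 5: ≢ 1 ✓]
The check at q = 2 fails, so 39 generates a proper subgroup.

No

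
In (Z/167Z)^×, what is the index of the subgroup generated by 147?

The order of 147 must divide φ(167) = 167 − 1 = 166 = 2 · 83.
Divisors of 166: 1, 2, 83, 166.
Evaluate successive powers at the divisors of 166:
147^1 ≡ 147 (mod 167)
147^2 ≡ 66 (mod 167)
147^83 ≡ 1 (mod 167) ✓
So ord_167(147) = 83, hence |⟨147⟩| = 83.
Index = |(Z/167Z)^×| / |⟨147⟩| = 166 / 83 = 2.

2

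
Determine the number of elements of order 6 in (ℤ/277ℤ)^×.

φ(277) = 277 − 1 = 276 = 2^2 · 3 · 23.
(Z/277Z)^× is cyclic (|G| = 276); a cyclic group of order m has exactly φ(d) elements of each order d | m, and none otherwise.
6 = 2 · 3 divides 276, and φ(6) = 2.

2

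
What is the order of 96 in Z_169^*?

52

The order of 96 must divide φ(169) = φ(13^2) = 13·(13−1) = 156 = 2^2 · 3 · 13.
Divisors of 156: 1, 2, 3, 4, 6, 12, 13, 26, 39, 52, 78, 156.
Evaluate successive powers at the divisors of 156:
96^1 ≡ 96
96^2 ≡ 90
96^3 ≡ 21
96^4 ≡ 157
96^6 ≡ 103
96^12 ≡ 131
96^13 ≡ 70
96^26 ≡ 168
96^39 ≡ 99
96^52 ≡ 1
Hence ord(96) = 52.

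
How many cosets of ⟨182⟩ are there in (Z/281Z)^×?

By Lagrange's theorem, ord_281(182) divides φ(281) = 281 − 1 = 280 = 2^3 · 5 · 7.
Divisors of 280: 1, 2, 4, 5, 7, 8, 10, 14, 20, 28, 35, 40, 56, 70, 140, 280.
Check 182^d mod 281 for each divisor in increasing order:
182^1 ≡ 182 (mod 281)
182^2 ≡ 247 (mod 281)
182^4 ≡ 32 (mod 281)
182^5 ≡ 204 (mod 281)
182^7 ≡ 89 (mod 281)
182^8 ≡ 181 (mod 281)
182^10 ≡ 28 (mod 281)
182^14 ≡ 53 (mod 281)
182^20 ≡ 222 (mod 281)
182^28 ≡ 280 (mod 281)
182^35 ≡ 192 (mod 281)
182^40 ≡ 109 (mod 281)
182^56 ≡ 1 (mod 281) ✓
Thus |⟨182⟩| = ord(182) = 56.
Index = |(Z/281Z)^×| / |⟨182⟩| = 280 / 56 = 5.

5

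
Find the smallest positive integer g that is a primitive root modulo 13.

2

φ(13) = 13 − 1 = 12 = 2^2 · 3.
Test candidates g = 2, 3, … against the prime factors q ∈ {2, 3} of φ(13): g is a generator iff g^(12/q) ≢ 1 for every such q.
g = 2: 2^6 ≡ 12; 2^4 ≡ 3 — none is 1, so 2 is a primitive root.
So 2 is the smallest generator of (Z/13Z)^×.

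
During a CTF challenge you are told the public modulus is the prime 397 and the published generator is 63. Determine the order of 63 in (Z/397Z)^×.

4

ord(63) | φ(397) = 397 − 1 = 396 = 2^2 · 3^2 · 11.
Divisors of 396: 1, 2, 3, 4, 6, 9, 11, 12, 18, 22, 33, 36, 44, 66, 99, 132, 198, 396.
Compute 63^d (mod 397) for the divisors d until we hit 1:
63^1 ≡ 63 (mod 397)
63^2 ≡ 396 (mod 397)
63^3 ≡ 334 (mod 397)
63^4 ≡ 1 (mod 397) ✓
The smallest such exponent is 4, so the order of 63 is 4.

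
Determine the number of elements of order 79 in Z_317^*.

78

φ(317) = 317 − 1 = 316 = 2^2 · 79.
In a cyclic group of order 316, there are φ(d) elements of order d for each divisor d of 316, and zero for non-divisors.
79 | 316, and φ(79) = 79 − 1 = 78.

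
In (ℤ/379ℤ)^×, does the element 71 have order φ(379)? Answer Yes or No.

Yes

φ(379) = 379 − 1 = 378 = 2 · 3^3 · 7.
An element g generates (Z/379Z)^× iff g^(378/q) ≢ 1 (mod 379) for each prime q ∈ {2, 3, 7}.
71^189 ≡ 378 (mod 379)  [q = 2: ≢ 1 ✓]
71^126 ≡ 51 (mod 379)  [q = 3: ≢ 1 ✓]
71^54 ≡ 138 (mod 379)  [q = 7: ≢ 1 ✓]
Every test exponent gives a nontrivial residue, hence 71 generates the full group.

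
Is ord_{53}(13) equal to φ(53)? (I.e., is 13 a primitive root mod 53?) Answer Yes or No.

φ(53) = 53 − 1 = 52 = 2^2 · 13.
An element g generates (Z/53Z)^× iff g^(52/q) ≢ 1 (mod 53) for each prime q ∈ {2, 13}.
13^26 ≡ 1 (mod 53)  [q = 2: ≡ 1 ✗]
13^4 ≡ 47 (mod 53)  [q = 13: ≢ 1 ✓]
Since 13^26 ≡ 1, the order of 13 divides 26 < 52, so 13 is not a primitive root.

No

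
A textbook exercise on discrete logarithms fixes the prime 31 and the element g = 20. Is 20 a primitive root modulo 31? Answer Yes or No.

φ(31) = 31 − 1 = 30 = 2 · 3 · 5.
20 is a primitive root mod 31 iff 20^(φ(31)/q) ≢ 1 for every prime q | φ(31), i.e. q ∈ {2, 3, 5}.
20^15 ≡ 1 (mod 31)  [q = 2: ≡ 1 ✗]
20^10 ≡ 5 (mod 31)  [q = 3: ≢ 1 ✓]
20^6 ≡ 4 (mod 31)  [q = 5: ≢ 1 ✓]
20^15 ≡ 1 shows ord(20) | 15, strictly less than φ(31); not a primitive root.

No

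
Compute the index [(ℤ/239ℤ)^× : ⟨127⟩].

By Lagrange's theorem, ord_239(127) divides φ(239) = 239 − 1 = 238 = 2 · 7 · 17.
Divisors of 238: 1, 2, 7, 14, 17, 34, 119, 238.
Compute 127^d (mod 239) for the divisors d until we hit 1:
127^1 ≡ 127
127^2 ≡ 116
127^7 ≡ 22
127^14 ≡ 6
127^17 ≡ 201
127^34 ≡ 10
127^119 ≡ 1
So ord_239(127) = 119, hence |⟨127⟩| = 119.
The index is φ(239) / ord(127) = 238 / 119 = 2.

2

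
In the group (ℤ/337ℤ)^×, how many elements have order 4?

2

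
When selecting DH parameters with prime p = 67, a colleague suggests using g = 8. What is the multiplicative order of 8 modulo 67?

22

By Lagrange's theorem, ord_67(8) divides φ(67) = 67 − 1 = 66 = 2 · 3 · 11.
Divisors of 66: 1, 2, 3, 6, 11, 22, 33, 66.
Evaluate successive powers at the divisors of 66:
8^1 ≡ 8 (mod 67)
8^2 ≡ 64 (mod 67)
8^3 ≡ 43 (mod 67)
8^6 ≡ 40 (mod 67)
8^11 ≡ 66 (mod 67)
8^22 ≡ 1 (mod 67) ✓
The smallest such exponent is 22, so the order of 8 is 22.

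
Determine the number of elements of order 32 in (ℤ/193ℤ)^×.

16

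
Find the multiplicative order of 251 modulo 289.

ord(251) | φ(289) = φ(17^2) = 17·(17−1) = 272 = 2^4 · 17.
Divisors of 272: 1, 2, 4, 8, 16, 17, 34, 68, 136, 272.
Test each divisor d:
251^1 ≡ 251 (mod 289)
251^2 ≡ 288 (mod 289)
251^4 ≡ 1 (mod 289) ✓
Therefore the multiplicative order of 251 modulo 289 is 4.

4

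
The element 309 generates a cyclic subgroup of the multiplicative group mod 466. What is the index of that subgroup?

8

By Lagrange's theorem, ord_466(309) divides φ(466) = φ(2)·φ(233) = 1·232 = 232 = 2^3 · 29.
Divisors of 232: 1, 2, 4, 8, 29, 58, 116, 232.
Evaluate successive powers at the divisors of 232:
309^1 ≡ 309 (mod 466)
309^2 ≡ 417 (mod 466)
309^4 ≡ 71 (mod 466)
309^8 ≡ 381 (mod 466)
309^29 ≡ 1 (mod 466) ✓
The order of 309 is 29, so the subgroup it generates has 29 elements.
Index = |(Z/466Z)^×| / |⟨309⟩| = 232 / 29 = 8.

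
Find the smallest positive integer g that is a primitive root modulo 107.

2

φ(107) = 107 − 1 = 106 = 2 · 53.
g is a primitive root iff g^(106/q) ≢ 1 (mod 107) for each prime q ∈ {2, 53}.
g = 2: 2^53 ≡ 106; 2^2 ≡ 4 — none is 1, so 2 is a primitive root.
So 2 is the smallest generator of (Z/107Z)^×.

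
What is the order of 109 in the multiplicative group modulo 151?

150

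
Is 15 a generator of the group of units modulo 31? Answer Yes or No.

No

φ(31) = 31 − 1 = 30 = 2 · 3 · 5.
15 is a primitive root mod 31 iff 15^(φ(31)/q) ≢ 1 for every prime q | φ(31), i.e. q ∈ {2, 3, 5}.
15^15 ≡ 30 (mod 31)  [q = 2: ≢ 1 ✓]
15^10 ≡ 1 (mod 31)  [q = 3: ≡ 1 ✗]
15^6 ≡ 16 (mod 31)  [q = 5: ≢ 1 ✓]
Since 15^10 ≡ 1, the order of 15 divides 10 < 30, so 15 is not a primitive root.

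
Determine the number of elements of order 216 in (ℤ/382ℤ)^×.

φ(382) = φ(2)·φ(191) = 1·190 = 190 = 2 · 5 · 19.
Since (Z/382Z)^× is cyclic of order 190, the number of elements of order d is φ(d) when d | 190 and 0 otherwise.
Since 216 ∤ 190, the count is 0.

0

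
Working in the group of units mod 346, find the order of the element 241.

172

ord(241) | φ(346) = φ(2)·φ(173) = 1·172 = 172 = 2^2 · 43.
Divisors of 172: 1, 2, 4, 43, 86, 172.
Evaluate successive powers at the divisors of 172:
241^1 ≡ 241
241^2 ≡ 299
241^4 ≡ 133
241^43 ≡ 93
241^86 ≡ 345
241^172 ≡ 1
The smallest such exponent is 172, so the order of 241 is 172.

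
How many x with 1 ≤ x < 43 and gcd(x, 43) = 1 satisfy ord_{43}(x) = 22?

φ(43) = 43 − 1 = 42 = 2 · 3 · 7.
In a cyclic group of order 42, there are φ(d) elements of order d for each divisor d of 42, and zero for non-divisors.
Since 22 ∤ 42, the count is 0.

0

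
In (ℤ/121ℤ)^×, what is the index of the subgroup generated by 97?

2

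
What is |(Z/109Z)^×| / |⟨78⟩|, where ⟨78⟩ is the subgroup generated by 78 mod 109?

The order of 78 must divide φ(109) = 109 − 1 = 108 = 2^2 · 3^3.
Divisors of 108: 1, 2, 3, 4, 6, 9, 12, 18, 27, 36, 54, 108.
Compute 78^d (mod 109) for the divisors d until we hit 1:
78^1 ≡ 78 (mod 109)
78^2 ≡ 89 (mod 109)
78^3 ≡ 75 (mod 109)
78^4 ≡ 73 (mod 109)
78^6 ≡ 66 (mod 109)
78^9 ≡ 45 (mod 109)
78^12 ≡ 105 (mod 109)
78^18 ≡ 63 (mod 109)
78^27 ≡ 1 (mod 109) ✓
So ord_109(78) = 27, hence |⟨78⟩| = 27.
Index = |(Z/109Z)^×| / |⟨78⟩| = 108 / 27 = 4.

4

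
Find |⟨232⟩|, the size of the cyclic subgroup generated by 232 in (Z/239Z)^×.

119

ord(232) | φ(239) = 239 − 1 = 238 = 2 · 7 · 17.
Divisors of 238: 1, 2, 7, 14, 17, 34, 119, 238.
Evaluate successive powers at the divisors of 238:
232^1 ≡ 232
232^2 ≡ 49
232^7 ≡ 51
232^14 ≡ 211
232^17 ≡ 44
232^34 ≡ 24
232^119 ≡ 1
Hence ord(232) = 119.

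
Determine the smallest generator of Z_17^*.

3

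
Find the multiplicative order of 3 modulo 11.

5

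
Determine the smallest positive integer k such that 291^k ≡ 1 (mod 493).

8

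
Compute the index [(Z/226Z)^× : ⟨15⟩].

28

ord(15) | φ(226) = φ(2)·φ(113) = 1·112 = 112 = 2^4 · 7.
Divisors of 112: 1, 2, 4, 7, 8, 14, 16, 28, 56, 112.
Check 15^d mod 226 for each divisor in increasing order:
15^1 ≡ 15
15^2 ≡ 225
15^4 ≡ 1
So ord_226(15) = 4, hence |⟨15⟩| = 4.
Index = |(Z/226Z)^×| / |⟨15⟩| = 112 / 4 = 28.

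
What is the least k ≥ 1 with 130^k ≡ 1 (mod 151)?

150

Since 130 ∈ (Z/151Z)^×, its order divides φ(151) = 151 − 1 = 150 = 2 · 3 · 5^2.
Divisors of 150: 1, 2, 3, 5, 6, 10, 15, 25, 30, 50, 75, 150.
Check 130^d mod 151 for each divisor in increasing order:
130^1 ≡ 130
130^2 ≡ 139
130^3 ≡ 101
130^5 ≡ 147
130^6 ≡ 84
130^10 ≡ 16
130^15 ≡ 87
130^25 ≡ 33
130^30 ≡ 19
130^50 ≡ 32
130^75 ≡ 150
130^150 ≡ 1
The smallest such exponent is 150, so the order of 130 is 150.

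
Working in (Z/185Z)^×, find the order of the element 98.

36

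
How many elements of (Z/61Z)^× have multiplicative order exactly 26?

φ(61) = 61 − 1 = 60 = 2^2 · 3 · 5.
Since (Z/61Z)^× is cyclic of order 60, the number of elements of order d is φ(d) when d | 60 and 0 otherwise.
Since 26 ∤ 60, the count is 0.

0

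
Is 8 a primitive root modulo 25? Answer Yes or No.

φ(25) = φ(5^2) = 5·(5−1) = 20 = 2^2 · 5.
8 is a primitive root mod 25 iff 8^(φ(25)/q) ≢ 1 for every prime q | φ(25), i.e. q ∈ {2, 5}.
8^10 ≡ 24 (mod 25)  [q = 2: ≢ 1 ✓]
8^4 ≡ 21 (mod 25)  [q = 5: ≢ 1 ✓]
None equal 1, so ord_25(8) = 20: 8 is a primitive root.

Yes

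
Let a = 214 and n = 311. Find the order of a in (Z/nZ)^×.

155

The order of 214 must divide φ(311) = 311 − 1 = 310 = 2 · 5 · 31.
Divisors of 310: 1, 2, 5, 10, 31, 62, 155, 310.
Compute 214^d (mod 311) for the divisors d until we hit 1:
214^1 ≡ 214
214^2 ≡ 79
214^5 ≡ 140
214^10 ≡ 7
214^31 ≡ 6
214^62 ≡ 36
214^155 ≡ 1
So ord_311(214) = 155.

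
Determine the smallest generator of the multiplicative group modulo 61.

2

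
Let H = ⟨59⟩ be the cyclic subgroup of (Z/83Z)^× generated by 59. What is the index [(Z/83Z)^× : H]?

2

ord(59) | φ(83) = 83 − 1 = 82 = 2 · 41.
Divisors of 82: 1, 2, 41, 82.
Evaluate successive powers at the divisors of 82:
59^1 ≡ 59 (mod 83)
59^2 ≡ 78 (mod 83)
59^41 ≡ 1 (mod 83) ✓
So ord_83(59) = 41, hence |⟨59⟩| = 41.
The index is φ(83) / ord(59) = 82 / 41 = 2.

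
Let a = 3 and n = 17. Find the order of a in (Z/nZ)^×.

ord(3) | φ(17) = 17 − 1 = 16 = 2^4.
Divisors of 16: 1, 2, 4, 8, 16.
Evaluate successive powers at the divisors of 16:
3^1 ≡ 3
3^2 ≡ 9
3^4 ≡ 13
3^8 ≡ 16
3^16 ≡ 1
Hence ord(3) = 16.

16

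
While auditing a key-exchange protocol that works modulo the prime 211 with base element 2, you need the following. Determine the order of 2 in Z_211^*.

210

By Lagrange's theorem, ord_211(2) divides φ(211) = 211 − 1 = 210 = 2 · 3 · 5 · 7.
Divisors of 210: 1, 2, 3, 5, 6, 7, 10, 14, 15, 21, 30, 35, 42, 70, 105, 210.
Compute 2^d (mod 211) for the divisors d until we hit 1:
2^1 ≡ 2 (mod 211)
2^2 ≡ 4 (mod 211)
2^3 ≡ 8 (mod 211)
2^5 ≡ 32 (mod 211)
2^6 ≡ 64 (mod 211)
2^7 ≡ 128 (mod 211)
2^10 ≡ 180 (mod 211)
2^14 ≡ 137 (mod 211)
2^15 ≡ 63 (mod 211)
2^21 ≡ 23 (mod 211)
2^30 ≡ 171 (mod 211)
2^35 ≡ 197 (mod 211)
2^42 ≡ 107 (mod 211)
2^70 ≡ 196 (mod 211)
2^105 ≡ 210 (mod 211)
2^210 ≡ 1 (mod 211) ✓
So ord_211(2) = 210.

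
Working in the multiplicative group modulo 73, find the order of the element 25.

36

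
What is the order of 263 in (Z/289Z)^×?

The order of 263 must divide φ(289) = φ(17^2) = 17·(17−1) = 272 = 2^4 · 17.
Divisors of 272: 1, 2, 4, 8, 16, 17, 34, 68, 136, 272.
Evaluate successive powers at the divisors of 272:
263^1 ≡ 263 (mod 289)
263^2 ≡ 98 (mod 289)
263^4 ≡ 67 (mod 289)
263^8 ≡ 154 (mod 289)
263^16 ≡ 18 (mod 289)
263^17 ≡ 110 (mod 289)
263^34 ≡ 251 (mod 289)
263^68 ≡ 288 (mod 289)
263^136 ≡ 1 (mod 289) ✓
So ord_289(263) = 136.

136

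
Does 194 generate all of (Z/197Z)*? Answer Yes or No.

φ(197) = 197 − 1 = 196 = 2^2 · 7^2.
An element g generates (Z/197Z)^× iff g^(196/q) ≢ 1 (mod 197) for each prime q ∈ {2, 7}.
194^98 ≡ 196 (mod 197)  [q = 2: ≢ 1 ✓]
194^28 ≡ 36 (mod 197)  [q = 7: ≢ 1 ✓]
None equal 1, so ord_197(194) = 196: 194 is a primitive root.

Yes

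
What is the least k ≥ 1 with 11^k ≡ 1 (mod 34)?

16

By Lagrange's theorem, ord_34(11) divides φ(34) = φ(2)·φ(17) = 1·16 = 16 = 2^4.
Divisors of 16: 1, 2, 4, 8, 16.
Check 11^d mod 34 for each divisor in increasing order:
11^1 ≡ 11 (mod 34)
11^2 ≡ 19 (mod 34)
11^4 ≡ 21 (mod 34)
11^8 ≡ 33 (mod 34)
11^16 ≡ 1 (mod 34) ✓
The smallest such exponent is 16, so the order of 11 is 16.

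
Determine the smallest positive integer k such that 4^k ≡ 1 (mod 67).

The order of 4 must divide φ(67) = 67 − 1 = 66 = 2 · 3 · 11.
Divisors of 66: 1, 2, 3, 6, 11, 22, 33, 66.
Evaluate successive powers at the divisors of 66:
4^1 ≡ 4
4^2 ≡ 16
4^3 ≡ 64
4^6 ≡ 9
4^11 ≡ 37
4^22 ≡ 29
4^33 ≡ 1
Hence ord(4) = 33.

33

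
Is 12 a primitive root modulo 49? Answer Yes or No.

Yes

φ(49) = φ(7^2) = 7·(7−1) = 42 = 2 · 3 · 7.
12 is a primitive root mod 49 iff 12^(φ(49)/q) ≢ 1 for every prime q | φ(49), i.e. q ∈ {2, 3, 7}.
12^21 ≡ 48 (mod 49)  [q = 2: ≢ 1 ✓]
12^14 ≡ 18 (mod 49)  [q = 3: ≢ 1 ✓]
12^6 ≡ 22 (mod 49)  [q = 7: ≢ 1 ✓]
None equal 1, so ord_49(12) = 42: 12 is a primitive root.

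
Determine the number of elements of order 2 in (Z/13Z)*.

1

φ(13) = 13 − 1 = 12 = 2^2 · 3.
In a cyclic group of order 12, there are φ(d) elements of order d for each divisor d of 12, and zero for non-divisors.
2 | 12, and φ(2) = 2 − 1 = 1.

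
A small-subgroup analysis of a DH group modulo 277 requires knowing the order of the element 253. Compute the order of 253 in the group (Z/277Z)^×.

276

ord(253) | φ(277) = 277 − 1 = 276 = 2^2 · 3 · 23.
Divisors of 276: 1, 2, 3, 4, 6, 12, 23, 46, 69, 92, 138, 276.
Test each divisor d:
253^1 ≡ 253
253^2 ≡ 22
253^3 ≡ 26
253^4 ≡ 207
253^6 ≡ 122
253^12 ≡ 203
253^23 ≡ 95
253^46 ≡ 161
253^69 ≡ 60
253^92 ≡ 160
253^138 ≡ 276
253^276 ≡ 1
Hence ord(253) = 276.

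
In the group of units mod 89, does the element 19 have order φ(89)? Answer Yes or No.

Yes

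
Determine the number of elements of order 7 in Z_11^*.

0

φ(11) = 11 − 1 = 10 = 2 · 5.
(Z/11Z)^× is cyclic (|G| = 10); a cyclic group of order m has exactly φ(d) elements of each order d | m, and none otherwise.
Here 10 is not a multiple of 7, so there are no elements of order 7.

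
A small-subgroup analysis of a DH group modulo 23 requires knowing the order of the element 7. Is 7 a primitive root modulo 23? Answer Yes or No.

φ(23) = 23 − 1 = 22 = 2 · 11.
It suffices to check that the order of 7 is not a proper divisor of 22: compute 7^(22/q) for q ∈ {2, 11}.
7^11 ≡ 22 (mod 23)  [q = 2: ≢ 1 ✓]
7^2 ≡ 3 (mod 23)  [q = 11: ≢ 1 ✓]
None equal 1, so ord_23(7) = 22: 7 is a primitive root.

Yes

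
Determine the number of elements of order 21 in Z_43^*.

φ(43) = 43 − 1 = 42 = 2 · 3 · 7.
In a cyclic group of order 42, there are φ(d) elements of order d for each divisor d of 42, and zero for non-divisors.
21 = 3 · 7 divides 42, and φ(21) = 12.

12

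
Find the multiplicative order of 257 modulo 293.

The order of 257 must divide φ(293) = 293 − 1 = 292 = 2^2 · 73.
Divisors of 292: 1, 2, 4, 73, 146, 292.
Check 257^d mod 293 for each divisor in increasing order:
257^1 ≡ 257 (mod 293)
257^2 ≡ 124 (mod 293)
257^4 ≡ 140 (mod 293)
257^73 ≡ 292 (mod 293)
257^146 ≡ 1 (mod 293) ✓
So ord_293(257) = 146.

146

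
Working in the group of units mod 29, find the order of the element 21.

28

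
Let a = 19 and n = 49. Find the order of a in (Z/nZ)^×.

6

ord(19) | φ(49) = φ(7^2) = 7·(7−1) = 42 = 2 · 3 · 7.
Divisors of 42: 1, 2, 3, 6, 7, 14, 21, 42.
Evaluate successive powers at the divisors of 42:
19^1 ≡ 19
19^2 ≡ 18
19^3 ≡ 48
19^6 ≡ 1
So ord_49(19) = 6.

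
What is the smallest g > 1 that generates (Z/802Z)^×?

φ(802) = φ(2)·φ(401) = 1·400 = 400 = 2^4 · 5^2.
Test candidates g = 2, 3, … against the prime factors q ∈ {2, 5} of φ(802): g is a generator iff g^(400/q) ≢ 1 for every such q.
g = 2: gcd(2, 802) = 2 > 1, not a unit — skip.
g = 3: 3^200 ≡ 801; 3^80 ≡ 473 — none is 1, so 3 is a primitive root.
Hence the least primitive root of 802 is 3.

3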